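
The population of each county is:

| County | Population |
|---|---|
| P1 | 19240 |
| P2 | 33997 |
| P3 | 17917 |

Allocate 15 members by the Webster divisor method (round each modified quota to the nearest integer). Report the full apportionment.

Standard divisor 71154/15 ≈ 4743.6; standard quotas: P1 4.056, P2 7.167, P3 3.777.
Rounding to the nearest integer gives P1 4, P2 7, P3 4 — total 15, matching the house size, so no adjustment is needed.

P1 4, P2 7, P3 4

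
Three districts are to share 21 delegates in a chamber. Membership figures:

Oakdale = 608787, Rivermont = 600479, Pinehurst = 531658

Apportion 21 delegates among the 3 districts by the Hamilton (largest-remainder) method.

Oakdale 7, Rivermont 7, Pinehurst 7

Total 1740924; standard divisor 1740924/21 ≈ 82901.143.
Standard quotas: Oakdale 7.3435, Rivermont 7.2433, Pinehurst 6.4132.
Lower quotas: Oakdale 7, Rivermont 7, Pinehurst 6 (sum 20, leaving 1 seat).
Remainders in descending order: Pinehurst 0.4132, Oakdale 0.3435, Rivermont 0.2433.
The surplus seat goes to Pinehurst.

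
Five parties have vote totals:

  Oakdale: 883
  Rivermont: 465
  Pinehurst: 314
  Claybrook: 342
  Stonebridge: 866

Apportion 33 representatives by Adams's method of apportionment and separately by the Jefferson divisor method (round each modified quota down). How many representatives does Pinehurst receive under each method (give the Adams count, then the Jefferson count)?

4 and 3

Adams: Oakdale 10, Rivermont 5, Pinehurst 4, Claybrook 4, Stonebridge 10.
Jefferson: Oakdale 11, Rivermont 5, Pinehurst 3, Claybrook 4, Stonebridge 10.
Pinehurst gets 4 under Adams and 3 under Jefferson.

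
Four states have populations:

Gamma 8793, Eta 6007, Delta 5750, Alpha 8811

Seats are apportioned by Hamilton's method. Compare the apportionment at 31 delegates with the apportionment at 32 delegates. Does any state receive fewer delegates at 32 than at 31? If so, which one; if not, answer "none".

At 31 seats: Gamma 9, Eta 7, Delta 6, Alpha 9.
At 32 seats: Gamma 10, Eta 6, Delta 6, Alpha 10.
Eta drops from 7 to 6.

Eta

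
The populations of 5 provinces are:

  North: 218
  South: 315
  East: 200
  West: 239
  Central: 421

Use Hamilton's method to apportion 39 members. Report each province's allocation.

North: 6; South: 9; East: 5; West: 7; Central: 12

The standard divisor is 1393/39 ≈ 35.718.
Standard quotas: North 6.103, South 8.819, East 5.599, West 6.691, Central 11.787.
Lower quotas: North 6, South 8, East 5, West 6, Central 11 (sum 36, leaving 3 seats).
Remainders in descending order: South 0.819, Central 0.787, West 0.691, East 0.599, North 0.103.
Largest remainders: South, Central, West receive the extra seats.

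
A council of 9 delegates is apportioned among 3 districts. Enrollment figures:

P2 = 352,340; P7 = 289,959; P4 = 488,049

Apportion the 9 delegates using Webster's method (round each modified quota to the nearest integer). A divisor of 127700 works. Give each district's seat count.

P2 3, P7 2, P4 4

With modified divisor 127700: modified quotas P2 2.759, P7 2.271, P4 3.822.
Rounding to the nearest integer: P2 3, P7 2, P4 4 (total 9).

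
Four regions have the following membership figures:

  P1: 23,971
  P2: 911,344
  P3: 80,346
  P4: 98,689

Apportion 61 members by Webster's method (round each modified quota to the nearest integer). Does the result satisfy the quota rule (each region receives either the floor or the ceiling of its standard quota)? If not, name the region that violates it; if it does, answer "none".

P2

Standard quotas: P1 1.312, P2 49.887, P3 4.398, P4 5.402.
Webster allocation: P1 1, P2 51, P3 4, P4 5.
P2 has quota 49.887 (lower 49, upper 50) but receives 51 — outside the quota interval.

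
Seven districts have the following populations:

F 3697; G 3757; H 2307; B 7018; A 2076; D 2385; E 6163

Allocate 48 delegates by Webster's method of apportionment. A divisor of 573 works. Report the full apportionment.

F 6, G 7, H 4, B 12, A 4, D 4, E 11

With modified divisor 573: modified quotas F 6.452, G 6.557, H 4.026, B 12.248, A 3.623, D 4.162, E 10.756.
Rounding to the nearest integer: F 6, G 7, H 4, B 12, A 4, D 4, E 11 (total 48).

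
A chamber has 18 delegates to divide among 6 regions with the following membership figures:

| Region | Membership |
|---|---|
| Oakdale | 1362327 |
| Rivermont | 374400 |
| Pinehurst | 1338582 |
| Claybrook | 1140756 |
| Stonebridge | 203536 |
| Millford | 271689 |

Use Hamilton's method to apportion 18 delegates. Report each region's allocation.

The standard divisor is 4691290/18 ≈ 260627.222.
Standard quotas: Oakdale 5.2271, Rivermont 1.4365, Pinehurst 5.1360, Claybrook 4.3770, Stonebridge 0.7809, Millford 1.0424.
Lower quotas: Oakdale 5, Rivermont 1, Pinehurst 5, Claybrook 4, Stonebridge 0, Millford 1 (sum 16, leaving 2 seats).
Remainders in descending order: Stonebridge 0.7809, Rivermont 0.4365, Claybrook 0.3770, Oakdale 0.2271, Pinehurst 0.1360, Millford 0.0424.
The surplus seats go to Stonebridge, Rivermont.

Oakdale 5, Rivermont 2, Pinehurst 5, Claybrook 4, Stonebridge 1, Millford 1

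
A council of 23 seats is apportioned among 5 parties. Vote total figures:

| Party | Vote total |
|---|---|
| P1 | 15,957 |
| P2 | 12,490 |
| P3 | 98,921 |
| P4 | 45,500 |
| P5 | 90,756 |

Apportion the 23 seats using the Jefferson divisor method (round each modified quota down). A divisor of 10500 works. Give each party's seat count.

P1=1, P2=1, P3=9, P4=4, P5=8

With modified divisor 10500: modified quotas P1 1.520, P2 1.190, P3 9.421, P4 4.333, P5 8.643.
Rounding down: P1 1, P2 1, P3 9, P4 4, P5 8 (total 23).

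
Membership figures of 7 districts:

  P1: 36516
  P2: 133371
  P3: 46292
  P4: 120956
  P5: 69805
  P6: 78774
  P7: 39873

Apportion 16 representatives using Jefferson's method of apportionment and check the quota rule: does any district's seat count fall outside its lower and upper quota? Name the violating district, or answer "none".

none

Standard quotas: P1 1.112, P2 4.060, P3 1.409, P4 3.682, P5 2.125, P6 2.398, P7 1.214.
Jefferson allocation: P1 1, P2 5, P3 1, P4 4, P5 2, P6 2, P7 1.
Every allocation lies between the lower and upper quota.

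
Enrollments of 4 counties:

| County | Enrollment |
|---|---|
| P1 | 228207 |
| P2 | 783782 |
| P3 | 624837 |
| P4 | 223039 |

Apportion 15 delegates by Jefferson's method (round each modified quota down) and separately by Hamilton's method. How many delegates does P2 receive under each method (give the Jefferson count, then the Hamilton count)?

7 and 6

Jefferson: P1 2, P2 7, P3 5, P4 1.
Hamilton: P1 2, P2 6, P3 5, P4 2.
P2 gets 7 under Jefferson and 6 under Hamilton.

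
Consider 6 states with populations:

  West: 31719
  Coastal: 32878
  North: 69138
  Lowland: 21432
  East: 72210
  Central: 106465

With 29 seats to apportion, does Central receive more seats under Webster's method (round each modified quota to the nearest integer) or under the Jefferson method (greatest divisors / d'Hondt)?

Webster: West 3, Coastal 3, North 6, Lowland 2, East 6, Central 9.
Jefferson: West 2, Coastal 3, North 6, Lowland 2, East 6, Central 10.
Central gets 9 under Webster and 10 under Jefferson.

Jefferson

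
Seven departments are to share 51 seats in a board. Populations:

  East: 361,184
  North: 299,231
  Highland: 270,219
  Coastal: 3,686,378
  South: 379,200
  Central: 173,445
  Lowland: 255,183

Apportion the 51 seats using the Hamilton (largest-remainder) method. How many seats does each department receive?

East 3, North 3, Highland 2, Coastal 35, South 4, Central 2, Lowland 2

Total 5424840; standard divisor 5424840/51 ≈ 106369.412.
Standard quotas: East 3.3956, North 2.8131, Highland 2.5404, Coastal 34.6564, South 3.5649, Central 1.6306, Lowland 2.3990.
Lower quotas: East 3, North 2, Highland 2, Coastal 34, South 3, Central 1, Lowland 2 (sum 47, leaving 4 seats).
Remainders in descending order: North 0.8131, Coastal 0.6564, Central 0.6306, South 0.5649, Highland 0.5404, Lowland 0.3990, East 0.3956.
Largest remainders: North, Coastal, Central, South receive the extra seats.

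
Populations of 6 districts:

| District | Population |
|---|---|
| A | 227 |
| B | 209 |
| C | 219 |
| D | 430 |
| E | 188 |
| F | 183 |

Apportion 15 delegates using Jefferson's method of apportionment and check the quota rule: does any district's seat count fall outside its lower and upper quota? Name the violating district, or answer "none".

none

Standard quotas: A 2.339, B 2.153, C 2.256, D 4.430, E 1.937, F 1.885.
Jefferson allocation: A 2, B 2, C 2, D 5, E 2, F 2.
Every allocation lies between the lower and upper quota.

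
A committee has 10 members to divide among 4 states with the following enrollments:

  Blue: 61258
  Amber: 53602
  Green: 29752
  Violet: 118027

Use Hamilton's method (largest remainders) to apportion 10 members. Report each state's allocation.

Blue=2, Amber=2, Green=1, Violet=5

The standard divisor is 262639/10 ≈ 26263.9.
Standard quotas: Blue 2.3324, Amber 2.0409, Green 1.1328, Violet 4.4939.
Lower quotas: Blue 2, Amber 2, Green 1, Violet 4 (sum 9, leaving 1 seat).
Remainders in descending order: Violet 0.4939, Blue 0.3324, Green 0.1328, Amber 0.0409.
Largest remainder: Violet receives the extra seat.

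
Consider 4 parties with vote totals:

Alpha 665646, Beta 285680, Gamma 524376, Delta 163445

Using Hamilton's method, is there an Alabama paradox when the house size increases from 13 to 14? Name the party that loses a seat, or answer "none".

Delta

At 13 seats: Alpha 5, Beta 2, Gamma 4, Delta 2.
At 14 seats: Alpha 6, Beta 2, Gamma 5, Delta 1.
Delta drops from 2 to 1.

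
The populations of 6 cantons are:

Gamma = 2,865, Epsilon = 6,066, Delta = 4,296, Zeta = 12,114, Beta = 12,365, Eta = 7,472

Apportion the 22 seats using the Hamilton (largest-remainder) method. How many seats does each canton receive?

Total 45178; standard divisor 45178/22 ≈ 2053.545.
Standard quotas: Gamma 1.3951, Epsilon 2.9539, Delta 2.0920, Zeta 5.8991, Beta 6.0213, Eta 3.6386.
Lower quotas: Gamma 1, Epsilon 2, Delta 2, Zeta 5, Beta 6, Eta 3 (sum 19, leaving 3 seats).
Remainders in descending order: Epsilon 0.9539, Zeta 0.8991, Eta 0.6386, Gamma 0.3951, Delta 0.0920, Beta 0.0213.
The surplus seats go to Epsilon, Zeta, Eta.

Gamma 1; Epsilon 3; Delta 2; Zeta 6; Beta 6; Eta 4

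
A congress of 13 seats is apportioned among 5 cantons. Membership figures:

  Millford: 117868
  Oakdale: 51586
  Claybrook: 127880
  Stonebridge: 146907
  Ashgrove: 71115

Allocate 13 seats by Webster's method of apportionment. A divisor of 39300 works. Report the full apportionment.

Millford=3; Oakdale=1; Claybrook=3; Stonebridge=4; Ashgrove=2

With modified divisor 39300: modified quotas Millford 2.999, Oakdale 1.313, Claybrook 3.254, Stonebridge 3.738, Ashgrove 1.810.
Rounding to the nearest integer: Millford 3, Oakdale 1, Claybrook 3, Stonebridge 4, Ashgrove 2 (total 13).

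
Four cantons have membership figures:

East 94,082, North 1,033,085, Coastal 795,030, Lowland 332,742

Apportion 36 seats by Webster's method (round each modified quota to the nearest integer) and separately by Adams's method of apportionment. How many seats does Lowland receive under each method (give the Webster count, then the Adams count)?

Webster: East 2, North 16, Coastal 13, Lowland 5.
Adams: East 2, North 16, Coastal 12, Lowland 6.
Lowland gets 5 under Webster and 6 under Adams.

5 and 6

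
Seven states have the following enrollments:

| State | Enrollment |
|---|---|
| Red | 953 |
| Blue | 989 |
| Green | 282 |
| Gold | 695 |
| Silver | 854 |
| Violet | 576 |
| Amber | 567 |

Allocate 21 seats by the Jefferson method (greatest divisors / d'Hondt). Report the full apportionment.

Red 4, Blue 5, Green 1, Gold 3, Silver 4, Violet 2, Amber 2

Standard divisor 4916/21 ≈ 234.095; standard quotas: Red 4.071, Blue 4.225, Green 1.205, Gold 2.969, Silver 3.648, Violet 2.461, Amber 2.422.
Rounding down gives 4, 4, 1, 2, 3, 2, 2 = 18 seats, so the divisor must be adjusted.
With modified divisor 195: modified quotas Red 4.887, Blue 5.072, Green 1.446, Gold 3.564, Silver 4.379, Violet 2.954, Amber 2.908.
Rounding down: Red 4, Blue 5, Green 1, Gold 3, Silver 4, Violet 2, Amber 2 (total 21).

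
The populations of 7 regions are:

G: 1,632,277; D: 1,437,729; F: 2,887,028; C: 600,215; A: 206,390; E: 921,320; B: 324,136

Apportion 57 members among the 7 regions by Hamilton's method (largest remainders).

The standard divisor is 8009095/57 ≈ 140510.439.
Standard quotas: G 11.6168, D 10.2322, F 20.5467, C 4.2717, A 1.4689, E 6.5570, B 2.3068.
Lower quotas: G 11, D 10, F 20, C 4, A 1, E 6, B 2 (sum 54, leaving 3 seats).
Remainders in descending order: G 0.6168, E 0.5570, F 0.5467, A 0.4689, B 0.3068, C 0.2717, D 0.2322.
Largest remainders: G, E, F receive the extra seats.

G 12, D 10, F 21, C 4, A 1, E 7, B 2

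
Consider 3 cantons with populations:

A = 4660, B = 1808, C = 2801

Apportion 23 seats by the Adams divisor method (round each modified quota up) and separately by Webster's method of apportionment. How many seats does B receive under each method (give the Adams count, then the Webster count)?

Adams: A 11, B 5, C 7.
Webster: A 12, B 4, C 7.
B gets 5 under Adams and 4 under Webster.

5 and 4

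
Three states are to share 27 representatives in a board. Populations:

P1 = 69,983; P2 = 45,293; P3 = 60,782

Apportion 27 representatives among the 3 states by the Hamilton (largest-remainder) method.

Total 176058; standard divisor 176058/27 ≈ 6520.667.
Standard quotas: P1 10.7325, P2 6.9461, P3 9.3214.
Lower quotas: P1 10, P2 6, P3 9 (sum 25, leaving 2 seats).
Remainders in descending order: P2 0.9461, P1 0.7325, P3 0.3214.
Largest remainders: P2, P1 receive the extra seats.

P1=11; P2=7; P3=9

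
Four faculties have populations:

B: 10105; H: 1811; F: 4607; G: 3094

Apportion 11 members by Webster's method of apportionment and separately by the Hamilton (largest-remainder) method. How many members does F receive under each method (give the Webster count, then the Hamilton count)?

3 and 2

Webster: B 5, H 1, F 3, G 2.
Hamilton: B 6, H 1, F 2, G 2.
F gets 3 under Webster and 2 under Hamilton.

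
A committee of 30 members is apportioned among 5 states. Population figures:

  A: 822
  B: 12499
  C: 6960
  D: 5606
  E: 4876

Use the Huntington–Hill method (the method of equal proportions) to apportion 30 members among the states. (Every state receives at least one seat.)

A=1, B=12, C=7, D=5, E=5

With divisor 1049: modified quotas A 0.784, B 11.915, C 6.635, D 5.344, E 4.648.
Geometric-mean thresholds: A (min 1), B √(11·12)=11.489, C √(6·7)=6.481, D √(5·6)=5.477, E √(4·5)=4.472.
Each quota rounded against its threshold gives A 1, B 12, C 7, D 5, E 5 (total 30).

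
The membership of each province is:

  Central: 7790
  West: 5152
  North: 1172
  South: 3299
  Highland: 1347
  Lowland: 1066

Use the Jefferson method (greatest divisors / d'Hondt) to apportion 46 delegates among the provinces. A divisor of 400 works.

Central 19, West 12, North 2, South 8, Highland 3, Lowland 2

With modified divisor 400: modified quotas Central 19.475, West 12.880, North 2.930, South 8.248, Highland 3.368, Lowland 2.665.
Rounding down: Central 19, West 12, North 2, South 8, Highland 3, Lowland 2 (total 46).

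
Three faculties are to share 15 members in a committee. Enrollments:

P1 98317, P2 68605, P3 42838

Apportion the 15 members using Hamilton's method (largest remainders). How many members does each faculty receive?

P1 7, P2 5, P3 3

Standard divisor: 209760 ÷ 15 = 13984.
Standard quotas: P1 7.0307, P2 4.9060, P3 3.0634.
Lower quotas: P1 7, P2 4, P3 3 (sum 14, leaving 1 seat).
Remainders in descending order: P2 0.9060, P3 0.0634, P1 0.0307.
The surplus seat goes to P2.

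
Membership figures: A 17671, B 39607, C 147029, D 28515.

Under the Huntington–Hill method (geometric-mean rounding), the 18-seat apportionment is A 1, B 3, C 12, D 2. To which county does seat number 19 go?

Priority for the next seat is population ÷ (√(s·(s+1))).
Priorities: A 12495.284, B 11433.556, C 11771.741, D 11641.200.
Highest priority: A.

A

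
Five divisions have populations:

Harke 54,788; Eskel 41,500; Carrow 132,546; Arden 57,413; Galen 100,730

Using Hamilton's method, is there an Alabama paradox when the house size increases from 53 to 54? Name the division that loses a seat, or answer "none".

At 53 seats: Harke 7, Eskel 6, Carrow 18, Arden 8, Galen 14.
At 54 seats: Harke 8, Eskel 6, Carrow 18, Arden 8, Galen 14.
No division's allocation decreased.

none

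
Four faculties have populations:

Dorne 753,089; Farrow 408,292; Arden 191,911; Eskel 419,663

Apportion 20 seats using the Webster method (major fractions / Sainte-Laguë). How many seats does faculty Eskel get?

5

Standard divisor 1772955/20 ≈ 88647.75; standard quotas: Dorne 8.495, Farrow 4.606, Arden 2.165, Eskel 4.734.
Rounding to the nearest integer gives Dorne 8, Farrow 5, Arden 2, Eskel 5 — total 20, matching the house size, so no adjustment is needed.
Eskel receives 5.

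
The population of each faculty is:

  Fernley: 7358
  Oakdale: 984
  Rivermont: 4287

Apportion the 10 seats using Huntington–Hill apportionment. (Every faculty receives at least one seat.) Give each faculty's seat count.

Fernley 6; Oakdale 1; Rivermont 3

With divisor 1290: modified quotas Fernley 5.704, Oakdale 0.763, Rivermont 3.323.
Geometric-mean thresholds: Fernley √(5·6)=5.477, Oakdale (min 1), Rivermont √(3·4)=3.464.
Each quota rounded against its threshold gives Fernley 6, Oakdale 1, Rivermont 3 (total 10).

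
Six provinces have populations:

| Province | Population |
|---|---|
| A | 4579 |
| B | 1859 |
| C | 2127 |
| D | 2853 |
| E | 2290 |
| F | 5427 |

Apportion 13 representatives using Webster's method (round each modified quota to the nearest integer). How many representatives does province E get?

2

Standard divisor 19135/13 ≈ 1471.923; standard quotas: A 3.111, B 1.263, C 1.445, D 1.938, E 1.556, F 3.687.
Rounding to the nearest integer gives A 3, B 1, C 1, D 2, E 2, F 4 — total 13, matching the house size, so no adjustment is needed.
E receives 2.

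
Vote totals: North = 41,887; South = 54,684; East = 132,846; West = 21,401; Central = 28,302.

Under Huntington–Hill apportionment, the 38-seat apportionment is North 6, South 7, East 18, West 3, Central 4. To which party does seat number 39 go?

Priority for the next seat is population ÷ (√(s·(s+1))).
Priorities: North 6463.304, South 7307.457, East 7183.489, West 6177.937, Central 6328.520.
Highest priority: South.

South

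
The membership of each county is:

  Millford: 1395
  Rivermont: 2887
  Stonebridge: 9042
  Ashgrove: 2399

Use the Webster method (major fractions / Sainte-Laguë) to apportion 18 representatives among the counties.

Millford 2, Rivermont 3, Stonebridge 10, Ashgrove 3

Standard divisor 15723/18 ≈ 873.5; standard quotas: Millford 1.597, Rivermont 3.305, Stonebridge 10.351, Ashgrove 2.746.
Rounding to the nearest integer gives Millford 2, Rivermont 3, Stonebridge 10, Ashgrove 3 — total 18, matching the house size, so no adjustment is needed.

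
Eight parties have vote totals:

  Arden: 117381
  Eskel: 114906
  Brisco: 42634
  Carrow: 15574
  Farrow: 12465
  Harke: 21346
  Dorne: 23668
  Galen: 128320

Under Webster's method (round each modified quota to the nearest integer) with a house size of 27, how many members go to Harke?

1

Standard divisor 476294/27 ≈ 17640.519; standard quotas: Arden 6.654, Eskel 6.514, Brisco 2.417, Carrow 0.883, Farrow 0.707, Harke 1.210, Dorne 1.342, Galen 7.274.
Rounding to the nearest integer gives Arden 7, Eskel 7, Brisco 2, Carrow 1, Farrow 1, Harke 1, Dorne 1, Galen 7 — total 27, matching the house size, so no adjustment is needed.
Harke receives 1.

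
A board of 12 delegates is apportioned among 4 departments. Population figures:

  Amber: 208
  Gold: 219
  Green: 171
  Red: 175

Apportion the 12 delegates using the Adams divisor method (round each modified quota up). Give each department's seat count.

Standard divisor 773/12 ≈ 64.417; standard quotas: Amber 3.229, Gold 3.400, Green 2.655, Red 2.717.
Rounding up gives 4, 4, 3, 3 = 14 seats, so the divisor must be adjusted.
With modified divisor 80: modified quotas Amber 2.600, Gold 2.737, Green 2.138, Red 2.188.
Rounding up: Amber 3, Gold 3, Green 3, Red 3 (total 12).

Amber 3, Gold 3, Green 3, Red 3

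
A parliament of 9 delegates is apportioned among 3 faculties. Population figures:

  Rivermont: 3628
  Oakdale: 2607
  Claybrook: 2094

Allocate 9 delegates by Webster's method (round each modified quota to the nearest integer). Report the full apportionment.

Rivermont=4; Oakdale=3; Claybrook=2

Standard divisor 8329/9 ≈ 925.444; standard quotas: Rivermont 3.920, Oakdale 2.817, Claybrook 2.263.
Rounding to the nearest integer gives Rivermont 4, Oakdale 3, Claybrook 2 — total 9, matching the house size, so no adjustment is needed.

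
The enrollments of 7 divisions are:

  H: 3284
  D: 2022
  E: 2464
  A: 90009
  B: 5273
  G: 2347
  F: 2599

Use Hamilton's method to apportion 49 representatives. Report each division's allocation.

Standard divisor: 107998 ÷ 49 ≈ 2204.041.
Standard quotas: H 1.4900, D 0.9174, E 1.1179, A 40.8382, B 2.3924, G 1.0649, F 1.1792.
Lower quotas: H 1, D 0, E 1, A 40, B 2, G 1, F 1 (sum 46, leaving 3 seats).
Remainders in descending order: D 0.9174, A 0.8382, H 0.4900, B 0.3924, F 0.1792, E 0.1179, G 0.0649.
Largest remainders: D, A, H receive the extra seats.

H 2, D 1, E 1, A 41, B 2, G 1, F 1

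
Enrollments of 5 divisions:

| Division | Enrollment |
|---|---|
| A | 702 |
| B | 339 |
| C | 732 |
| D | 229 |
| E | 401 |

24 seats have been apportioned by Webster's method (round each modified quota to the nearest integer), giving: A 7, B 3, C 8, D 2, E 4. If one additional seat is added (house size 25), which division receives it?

B

Priority for the next seat is population ÷ (current seats + 0.5).
Priorities: A 93.600, B 96.857, C 86.118, D 91.600, E 89.111.
Highest priority: B.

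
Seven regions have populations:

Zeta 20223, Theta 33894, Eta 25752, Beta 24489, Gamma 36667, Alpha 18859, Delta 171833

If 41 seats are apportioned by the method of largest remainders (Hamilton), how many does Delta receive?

The standard divisor is 331717/41 ≈ 8090.659.
Standard quotas: Zeta 2.4995, Theta 4.1893, Eta 3.1829, Beta 3.0268, Gamma 4.5320, Alpha 2.3310, Delta 21.2384.
Lower quotas: Zeta 2, Theta 4, Eta 3, Beta 3, Gamma 4, Alpha 2, Delta 21 (sum 39, leaving 2 seats).
Remainders in descending order: Gamma 0.5320, Zeta 0.4995, Alpha 0.3310, Delta 0.2384, Theta 0.1893, Eta 0.1829, Beta 0.0268.
Largest remainders: Gamma, Zeta receive the extra seats.
Delta receives 21.

21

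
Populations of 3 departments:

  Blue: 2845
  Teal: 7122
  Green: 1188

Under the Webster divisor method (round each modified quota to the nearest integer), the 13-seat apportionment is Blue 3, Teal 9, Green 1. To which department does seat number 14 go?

Priority for the next seat is population ÷ (current seats + 0.5).
Priorities: Blue 812.857, Teal 749.684, Green 792.000.
Highest priority: Blue.

Blue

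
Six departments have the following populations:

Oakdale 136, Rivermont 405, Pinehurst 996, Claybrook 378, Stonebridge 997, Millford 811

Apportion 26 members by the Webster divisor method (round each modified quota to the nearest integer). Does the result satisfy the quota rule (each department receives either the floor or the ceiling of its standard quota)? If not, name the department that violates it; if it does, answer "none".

Standard quotas: Oakdale 0.950, Rivermont 2.828, Pinehurst 6.956, Claybrook 2.640, Stonebridge 6.963, Millford 5.664.
Webster allocation: Oakdale 1, Rivermont 3, Pinehurst 7, Claybrook 3, Stonebridge 7, Millford 5.
Every allocation lies between the lower and upper quota.

none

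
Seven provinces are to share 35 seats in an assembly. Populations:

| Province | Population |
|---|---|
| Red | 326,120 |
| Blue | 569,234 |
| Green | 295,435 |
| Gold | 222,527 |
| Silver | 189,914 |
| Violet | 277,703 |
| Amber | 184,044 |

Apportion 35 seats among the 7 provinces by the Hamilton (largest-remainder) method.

Total 2064977; standard divisor 2064977/35 ≈ 58999.343.
Standard quotas: Red 5.5275, Blue 9.6481, Green 5.0074, Gold 3.7717, Silver 3.2189, Violet 4.7069, Amber 3.1194.
Lower quotas: Red 5, Blue 9, Green 5, Gold 3, Silver 3, Violet 4, Amber 3 (sum 32, leaving 3 seats).
Remainders in descending order: Gold 0.7717, Violet 0.7069, Blue 0.6481, Red 0.5275, Silver 0.2189, Amber 0.1194, Green 0.0074.
Largest remainders: Gold, Violet, Blue receive the extra seats.

Red 5; Blue 10; Green 5; Gold 4; Silver 3; Violet 5; Amber 3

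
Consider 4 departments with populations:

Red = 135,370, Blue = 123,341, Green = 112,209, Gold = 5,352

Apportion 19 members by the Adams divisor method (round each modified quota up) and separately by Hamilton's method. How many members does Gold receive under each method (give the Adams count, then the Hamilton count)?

Adams: Red 7, Blue 6, Green 5, Gold 1.
Hamilton: Red 7, Blue 6, Green 6, Gold 0.
Gold gets 1 under Adams and 0 under Hamilton.

1 and 0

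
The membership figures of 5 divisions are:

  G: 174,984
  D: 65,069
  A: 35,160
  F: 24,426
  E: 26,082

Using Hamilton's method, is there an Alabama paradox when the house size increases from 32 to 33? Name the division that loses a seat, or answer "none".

At 32 seats: G 17, D 6, A 4, F 2, E 3.
At 33 seats: G 18, D 7, A 3, F 2, E 3.
A drops from 4 to 3.

A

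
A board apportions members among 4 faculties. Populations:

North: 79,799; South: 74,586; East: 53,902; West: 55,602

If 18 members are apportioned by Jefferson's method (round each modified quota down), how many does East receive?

Standard divisor 263889/18 ≈ 14660.5; standard quotas: North 5.443, South 5.088, East 3.677, West 3.793.
Rounding down gives 5, 5, 3, 3 = 16 seats, so the divisor must be adjusted.
With modified divisor 13400: modified quotas North 5.955, South 5.566, East 4.023, West 4.149.
Rounding down: North 5, South 5, East 4, West 4 (total 18).
East receives 4.

4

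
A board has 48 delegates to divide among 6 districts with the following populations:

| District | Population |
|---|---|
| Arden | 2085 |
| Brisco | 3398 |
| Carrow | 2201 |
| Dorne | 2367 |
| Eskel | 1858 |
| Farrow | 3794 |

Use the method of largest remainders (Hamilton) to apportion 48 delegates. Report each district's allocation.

The standard divisor is 15703/48 ≈ 327.146.
Standard quotas: Arden 6.373, Brisco 10.387, Carrow 6.728, Dorne 7.235, Eskel 5.679, Farrow 11.597.
Lower quotas: Arden 6, Brisco 10, Carrow 6, Dorne 7, Eskel 5, Farrow 11 (sum 45, leaving 3 seats).
Remainders in descending order: Carrow 0.728, Eskel 0.679, Farrow 0.597, Brisco 0.387, Arden 0.373, Dorne 0.235.
Largest remainders: Carrow, Eskel, Farrow receive the extra seats.

Arden=6, Brisco=10, Carrow=7, Dorne=7, Eskel=6, Farrow=12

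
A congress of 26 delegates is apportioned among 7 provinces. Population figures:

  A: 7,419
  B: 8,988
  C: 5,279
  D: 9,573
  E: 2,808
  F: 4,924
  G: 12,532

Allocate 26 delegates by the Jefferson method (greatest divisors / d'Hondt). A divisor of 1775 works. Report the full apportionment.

With modified divisor 1775: modified quotas A 4.180, B 5.064, C 2.974, D 5.393, E 1.582, F 2.774, G 7.060.
Rounding down: A 4, B 5, C 2, D 5, E 1, F 2, G 7 (total 26).

A=4, B=5, C=2, D=5, E=1, F=2, G=7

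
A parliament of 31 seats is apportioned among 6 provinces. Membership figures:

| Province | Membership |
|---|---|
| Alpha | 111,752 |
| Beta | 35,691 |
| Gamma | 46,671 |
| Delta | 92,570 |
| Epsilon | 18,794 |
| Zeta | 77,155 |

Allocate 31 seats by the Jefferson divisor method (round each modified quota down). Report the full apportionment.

Standard divisor 382633/31 ≈ 12343; standard quotas: Alpha 9.054, Beta 2.892, Gamma 3.781, Delta 7.500, Epsilon 1.523, Zeta 6.251.
Rounding down gives 9, 2, 3, 7, 1, 6 = 28 seats, so the divisor must be adjusted.
With modified divisor 11400: modified quotas Alpha 9.803, Beta 3.131, Gamma 4.094, Delta 8.120, Epsilon 1.649, Zeta 6.768.
Rounding down: Alpha 9, Beta 3, Gamma 4, Delta 8, Epsilon 1, Zeta 6 (total 31).

Alpha 9, Beta 3, Gamma 4, Delta 8, Epsilon 1, Zeta 6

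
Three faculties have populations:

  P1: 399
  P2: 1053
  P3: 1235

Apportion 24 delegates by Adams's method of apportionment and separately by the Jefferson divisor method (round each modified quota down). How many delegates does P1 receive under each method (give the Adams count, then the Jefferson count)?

4 and 3

Adams: P1 4, P2 9, P3 11.
Jefferson: P1 3, P2 10, P3 11.
P1 gets 4 under Adams and 3 under Jefferson.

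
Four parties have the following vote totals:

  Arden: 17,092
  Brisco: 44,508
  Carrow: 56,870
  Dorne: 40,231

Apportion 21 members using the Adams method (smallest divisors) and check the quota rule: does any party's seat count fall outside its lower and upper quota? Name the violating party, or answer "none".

Standard quotas: Arden 2.262, Brisco 5.889, Carrow 7.525, Dorne 5.324.
Adams allocation: Arden 3, Brisco 6, Carrow 7, Dorne 5.
Every allocation lies between the lower and upper quota.

none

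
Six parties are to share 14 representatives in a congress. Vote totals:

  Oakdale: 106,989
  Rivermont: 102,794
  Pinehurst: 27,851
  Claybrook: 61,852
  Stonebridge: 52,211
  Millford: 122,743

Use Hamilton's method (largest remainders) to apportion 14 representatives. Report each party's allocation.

Total 474440; standard divisor 474440/14 ≈ 33888.571.
Standard quotas: Oakdale 3.1571, Rivermont 3.0333, Pinehurst 0.8218, Claybrook 1.8252, Stonebridge 1.5407, Millford 3.6220.
Lower quotas: Oakdale 3, Rivermont 3, Pinehurst 0, Claybrook 1, Stonebridge 1, Millford 3 (sum 11, leaving 3 seats).
Remainders in descending order: Claybrook 0.8252, Pinehurst 0.8218, Millford 0.6220, Stonebridge 0.5407, Oakdale 0.1571, Rivermont 0.0333.
The surplus seats go to Claybrook, Pinehurst, Millford.

Oakdale 3; Rivermont 3; Pinehurst 1; Claybrook 2; Stonebridge 1; Millford 4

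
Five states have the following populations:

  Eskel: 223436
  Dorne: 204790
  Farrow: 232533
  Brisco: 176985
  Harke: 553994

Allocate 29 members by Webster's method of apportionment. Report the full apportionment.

Standard divisor 1391738/29 ≈ 47990.966; standard quotas: Eskel 4.656, Dorne 4.267, Farrow 4.845, Brisco 3.688, Harke 11.544.
Rounding to the nearest integer gives 5, 4, 5, 4, 12 = 30 seats, so the divisor must be adjusted.
With modified divisor 48900: modified quotas Eskel 4.569, Dorne 4.188, Farrow 4.755, Brisco 3.619, Harke 11.329.
Rounding to the nearest integer: Eskel 5, Dorne 4, Farrow 5, Brisco 4, Harke 11 (total 29).

Eskel 5, Dorne 4, Farrow 5, Brisco 4, Harke 11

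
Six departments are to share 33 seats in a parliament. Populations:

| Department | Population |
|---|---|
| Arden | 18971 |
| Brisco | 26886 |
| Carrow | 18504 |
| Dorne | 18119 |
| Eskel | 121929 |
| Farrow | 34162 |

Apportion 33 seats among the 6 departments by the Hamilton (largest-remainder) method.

Arden 3, Brisco 4, Carrow 2, Dorne 2, Eskel 17, Farrow 5

Standard divisor: 238571 ÷ 33 ≈ 7229.424.
Standard quotas: Arden 2.6241, Brisco 3.7190, Carrow 2.5595, Dorne 2.5063, Eskel 16.8657, Farrow 4.7254.
Lower quotas: Arden 2, Brisco 3, Carrow 2, Dorne 2, Eskel 16, Farrow 4 (sum 29, leaving 4 seats).
Remainders in descending order: Eskel 0.8657, Farrow 0.7254, Brisco 0.7190, Arden 0.6241, Carrow 0.5595, Dorne 0.5063.
Largest remainders: Eskel, Farrow, Brisco, Arden receive the extra seats.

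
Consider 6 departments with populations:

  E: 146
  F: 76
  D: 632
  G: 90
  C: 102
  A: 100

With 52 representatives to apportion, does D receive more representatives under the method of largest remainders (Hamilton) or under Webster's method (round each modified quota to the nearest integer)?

Hamilton: E 7, F 3, D 29, G 4, C 5, A 4.
Webster: E 7, F 3, D 28, G 4, C 5, A 5.
D gets 29 under Hamilton and 28 under Webster.

Hamilton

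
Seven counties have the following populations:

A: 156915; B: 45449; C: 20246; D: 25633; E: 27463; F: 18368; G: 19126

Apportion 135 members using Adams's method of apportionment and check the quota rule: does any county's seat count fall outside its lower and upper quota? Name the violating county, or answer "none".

A

Standard quotas: A 67.636, B 19.590, C 8.727, D 11.049, E 11.838, F 7.917, G 8.244.
Adams allocation: A 66, B 20, C 9, D 11, E 12, F 8, G 9.
A has quota 67.636 (lower 67, upper 68) but receives 66 — outside the quota interval.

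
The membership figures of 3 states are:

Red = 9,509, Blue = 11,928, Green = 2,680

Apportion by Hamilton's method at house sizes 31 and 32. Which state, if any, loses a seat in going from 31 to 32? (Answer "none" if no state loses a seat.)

At 31 seats: Red 12, Blue 15, Green 4.
At 32 seats: Red 13, Blue 16, Green 3.
Green drops from 4 to 3.

Green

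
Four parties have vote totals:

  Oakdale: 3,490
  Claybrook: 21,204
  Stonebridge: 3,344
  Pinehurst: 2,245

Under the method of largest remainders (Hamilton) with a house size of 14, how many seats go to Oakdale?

Standard divisor: 30283 ÷ 14 ≈ 2163.071.
Standard quotas: Oakdale 1.6134, Claybrook 9.8027, Stonebridge 1.5459, Pinehurst 1.0379.
Lower quotas: Oakdale 1, Claybrook 9, Stonebridge 1, Pinehurst 1 (sum 12, leaving 2 seats).
Remainders in descending order: Claybrook 0.8027, Oakdale 0.6134, Stonebridge 0.5459, Pinehurst 0.0379.
The surplus seats go to Claybrook, Oakdale.
Oakdale receives 2.

2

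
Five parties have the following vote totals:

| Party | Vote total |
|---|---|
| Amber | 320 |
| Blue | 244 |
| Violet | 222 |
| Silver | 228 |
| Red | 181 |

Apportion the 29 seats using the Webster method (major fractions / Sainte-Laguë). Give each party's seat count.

Amber 8, Blue 6, Violet 5, Silver 6, Red 4

Standard divisor 1195/29 ≈ 41.207; standard quotas: Amber 7.766, Blue 5.921, Violet 5.387, Silver 5.533, Red 4.392.
Rounding to the nearest integer gives Amber 8, Blue 6, Violet 5, Silver 6, Red 4 — total 29, matching the house size, so no adjustment is needed.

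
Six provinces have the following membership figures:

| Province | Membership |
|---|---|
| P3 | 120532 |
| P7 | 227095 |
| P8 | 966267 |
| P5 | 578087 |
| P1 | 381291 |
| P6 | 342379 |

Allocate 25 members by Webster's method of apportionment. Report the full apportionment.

Standard divisor 2615651/25 ≈ 104626.04; standard quotas: P3 1.152, P7 2.171, P8 9.235, P5 5.525, P1 3.644, P6 3.272.
Rounding to the nearest integer gives P3 1, P7 2, P8 9, P5 6, P1 4, P6 3 — total 25, matching the house size, so no adjustment is needed.

P3: 1, P7: 2, P8: 9, P5: 6, P1: 4, P6: 3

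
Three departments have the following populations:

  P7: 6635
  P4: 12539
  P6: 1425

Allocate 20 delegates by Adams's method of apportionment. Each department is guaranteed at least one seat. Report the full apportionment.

P7: 6, P4: 12, P6: 2

Standard divisor 20599/20 ≈ 1029.95; standard quotas: P7 6.442, P4 12.174, P6 1.384.
Rounding up gives 7, 13, 2 = 22 seats, so the divisor must be adjusted.
With modified divisor 1120: modified quotas P7 5.924, P4 11.196, P6 1.272.
Rounding up: P7 6, P4 12, P6 2 (total 20).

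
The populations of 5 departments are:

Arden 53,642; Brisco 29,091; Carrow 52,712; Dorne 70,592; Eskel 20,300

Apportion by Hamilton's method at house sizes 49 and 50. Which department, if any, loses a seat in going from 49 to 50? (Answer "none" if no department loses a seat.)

At 49 seats: Arden 12, Brisco 6, Carrow 12, Dorne 15, Eskel 4.
At 50 seats: Arden 12, Brisco 6, Carrow 12, Dorne 16, Eskel 4.
No department's allocation decreased.

none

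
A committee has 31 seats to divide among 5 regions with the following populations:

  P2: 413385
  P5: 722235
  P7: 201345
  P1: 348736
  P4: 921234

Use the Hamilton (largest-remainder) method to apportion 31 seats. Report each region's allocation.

P2 5; P5 9; P7 2; P1 4; P4 11

Total 2606935; standard divisor 2606935/31 ≈ 84094.677.
Standard quotas: P2 4.9157, P5 8.5884, P7 2.3943, P1 4.1469, P4 10.9547.
Lower quotas: P2 4, P5 8, P7 2, P1 4, P4 10 (sum 28, leaving 3 seats).
Remainders in descending order: P4 0.9547, P2 0.9157, P5 0.5884, P7 0.3943, P1 0.1469.
The surplus seats go to P4, P2, P5.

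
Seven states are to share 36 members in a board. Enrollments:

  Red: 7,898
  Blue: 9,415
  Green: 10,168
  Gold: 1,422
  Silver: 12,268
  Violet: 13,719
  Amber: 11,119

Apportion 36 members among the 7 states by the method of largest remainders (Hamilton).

Red 4; Blue 5; Green 6; Gold 1; Silver 7; Violet 7; Amber 6

Standard divisor: 66009 ÷ 36 ≈ 1833.583.
Standard quotas: Red 4.3074, Blue 5.1348, Green 5.5454, Gold 0.7755, Silver 6.6907, Violet 7.4821, Amber 6.0641.
Lower quotas: Red 4, Blue 5, Green 5, Gold 0, Silver 6, Violet 7, Amber 6 (sum 33, leaving 3 seats).
Remainders in descending order: Gold 0.7755, Silver 0.6907, Green 0.5454, Violet 0.4821, Red 0.3074, Blue 0.1348, Amber 0.0641.
The surplus seats go to Gold, Silver, Green.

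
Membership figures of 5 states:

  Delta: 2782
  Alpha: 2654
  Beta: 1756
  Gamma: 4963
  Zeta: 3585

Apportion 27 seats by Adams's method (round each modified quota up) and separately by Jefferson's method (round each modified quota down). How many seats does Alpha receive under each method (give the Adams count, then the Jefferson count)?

Adams: Delta 5, Alpha 5, Beta 3, Gamma 8, Zeta 6.
Jefferson: Delta 5, Alpha 4, Beta 3, Gamma 9, Zeta 6.
Alpha gets 5 under Adams and 4 under Jefferson.

5 and 4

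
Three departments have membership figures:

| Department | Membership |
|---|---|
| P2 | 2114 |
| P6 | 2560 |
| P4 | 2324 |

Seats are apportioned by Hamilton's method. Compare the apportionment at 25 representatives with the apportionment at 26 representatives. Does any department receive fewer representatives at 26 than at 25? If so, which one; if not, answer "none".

none

At 25 seats: P2 8, P6 9, P4 8.
At 26 seats: P2 8, P6 9, P4 9.
No department's allocation decreased.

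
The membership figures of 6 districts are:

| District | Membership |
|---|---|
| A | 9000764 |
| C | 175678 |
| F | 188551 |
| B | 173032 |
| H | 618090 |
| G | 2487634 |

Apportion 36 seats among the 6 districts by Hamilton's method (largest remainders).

A 26, C 0, F 1, B 0, H 2, G 7

Standard divisor: 12643749 ÷ 36 ≈ 351215.25.
Standard quotas: A 25.6275, C 0.5002, F 0.5369, B 0.4927, H 1.7599, G 7.0829.
Lower quotas: A 25, C 0, F 0, B 0, H 1, G 7 (sum 33, leaving 3 seats).
Remainders in descending order: H 0.7599, A 0.6275, F 0.5369, C 0.5002, B 0.4927, G 0.0829.
The surplus seats go to H, A, F.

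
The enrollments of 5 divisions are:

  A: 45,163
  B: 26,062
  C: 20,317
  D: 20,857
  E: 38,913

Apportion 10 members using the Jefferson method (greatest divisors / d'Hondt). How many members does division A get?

3

Standard divisor 151312/10 ≈ 15131.2; standard quotas: A 2.985, B 1.722, C 1.343, D 1.378, E 2.572.
Rounding down gives 2, 1, 1, 1, 2 = 7 seats, so the divisor must be adjusted.
With modified divisor 12100: modified quotas A 3.732, B 2.154, C 1.679, D 1.724, E 3.216.
Rounding down: A 3, B 2, C 1, D 1, E 3 (total 10).
A receives 3.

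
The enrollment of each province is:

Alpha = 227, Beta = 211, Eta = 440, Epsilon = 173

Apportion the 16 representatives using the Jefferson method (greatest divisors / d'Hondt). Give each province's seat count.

Standard divisor 1051/16 ≈ 65.688; standard quotas: Alpha 3.456, Beta 3.212, Eta 6.698, Epsilon 2.634.
Rounding down gives 3, 3, 6, 2 = 14 seats, so the divisor must be adjusted.
With modified divisor 57.2: modified quotas Alpha 3.969, Beta 3.689, Eta 7.692, Epsilon 3.024.
Rounding down: Alpha 3, Beta 3, Eta 7, Epsilon 3 (total 16).

Alpha 3, Beta 3, Eta 7, Epsilon 3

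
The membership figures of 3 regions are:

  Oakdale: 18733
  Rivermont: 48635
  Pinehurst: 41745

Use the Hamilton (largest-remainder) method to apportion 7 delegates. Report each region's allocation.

The standard divisor is 109113/7 ≈ 15587.571.
Standard quotas: Oakdale 1.2018, Rivermont 3.1201, Pinehurst 2.6781.
Lower quotas: Oakdale 1, Rivermont 3, Pinehurst 2 (sum 6, leaving 1 seat).
Remainders in descending order: Pinehurst 0.6781, Oakdale 0.2018, Rivermont 0.1201.
Largest remainder: Pinehurst receives the extra seat.

Oakdale=1, Rivermont=3, Pinehurst=3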